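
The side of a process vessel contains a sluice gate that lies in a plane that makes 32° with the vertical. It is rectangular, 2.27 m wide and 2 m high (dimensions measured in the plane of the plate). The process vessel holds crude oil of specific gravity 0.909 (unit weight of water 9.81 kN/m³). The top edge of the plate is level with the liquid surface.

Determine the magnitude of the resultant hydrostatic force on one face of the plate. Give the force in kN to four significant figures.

F ≈ 34.33 kN

γ = 0.909 × 9.81 = 8.91729 kN/m³.
The plate makes 32° with the vertical, i.e. θ = 90° − 32° = 58° to the horizontal. Measuring y along the incline from the free-surface line, vertical depth h = y·sinθ with sinθ = 0.848048.
The centroid lies 2/2 = 1 m below the top edge, so y_c = 1 m and h_c = 1 × 0.848048 = 0.848048 m.
A = 2.27 × 2 = 4.54 m².
Resultant F = γ·h_c·A = 8.91729 × 0.848048 × 4.54 = 34.3328 kN.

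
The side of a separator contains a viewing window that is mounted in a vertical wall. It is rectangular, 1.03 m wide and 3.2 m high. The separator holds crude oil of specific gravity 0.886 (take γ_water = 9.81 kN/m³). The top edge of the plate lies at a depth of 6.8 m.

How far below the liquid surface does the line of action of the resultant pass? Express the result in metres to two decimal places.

γ = 0.886 × 9.81 = 8.69166 kN/m³.
The centroid lies 3.2/2 = 1.6 m below the top edge, so the centroid depth is h_c = 6.8 + 1.6 = 8.4 m.
A = 1.03 × 3.2 = 3.296 m².
Resultant F = γ·h_c·A = 8.69166 × 8.4 × 3.296 = 240.641 kN.
I_c = b·h³/12 = 1.03 × 3.2³/12 = 2.81259 m⁴.
Centre of pressure: y_p = y_c + I_c/(y_c·A) = 8.4 + 2.81259/(8.4 × 3.296) = 8.4 + 0.101587 = 8.50159 m along the plane.

h_p = 8.50 m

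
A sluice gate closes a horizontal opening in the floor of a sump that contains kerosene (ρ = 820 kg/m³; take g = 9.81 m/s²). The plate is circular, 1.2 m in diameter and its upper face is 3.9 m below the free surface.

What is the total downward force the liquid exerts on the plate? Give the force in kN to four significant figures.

γ = ρg = 820 × 9.81 / 1000 = 8.0442 kN/m³.
The plate is horizontal, so pressure is uniform at p = γ·h = 8.0442 × 3.9 = 31.3724 kN/m².
A = π(0.6)² = 1.13097 m².
F = p·A = 31.3724 × 1.13097 = 35.4812 kN.

F ≈ 35.48 kN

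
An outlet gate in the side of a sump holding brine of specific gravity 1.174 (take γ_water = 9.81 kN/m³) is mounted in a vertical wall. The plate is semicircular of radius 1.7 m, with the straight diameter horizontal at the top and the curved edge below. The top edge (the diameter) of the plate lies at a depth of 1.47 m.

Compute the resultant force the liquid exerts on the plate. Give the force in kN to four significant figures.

F ≈ 114.6 kN

γ = 1.174 × 9.81 = 11.51694 kN/m³.
The centroid of a semicircle lies 4r/(3π) = 0.721502 m from the diameter, here below the top edge, so the centroid depth is h_c = 1.47 + 0.721502 = 2.1915 m.
A = πr²/2 = π × 1.7²/2 = 4.5396 m².
Resultant F = γ·h_c·A = 11.51694 × 2.1915 × 4.5396 = 114.577 kN.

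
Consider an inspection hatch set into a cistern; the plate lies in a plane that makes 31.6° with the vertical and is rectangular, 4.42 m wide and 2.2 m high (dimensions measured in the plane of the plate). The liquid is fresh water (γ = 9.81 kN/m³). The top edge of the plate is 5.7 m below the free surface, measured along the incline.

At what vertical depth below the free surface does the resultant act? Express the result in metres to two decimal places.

h_p = 5.84 m

γ = 9.81 kN/m³.
The plate makes 31.6° with the vertical, i.e. θ = 90° − 31.6° = 58.4° to the horizontal. Measuring y along the incline from the free-surface line, vertical depth h = y·sinθ with sinθ = 0.851727.
The centroid lies 2.2/2 = 1.1 m below the top edge, so y_c = 5.7 + 1.1 = 6.8 m and h_c = 6.8 × 0.851727 = 5.79174 m.
A = 4.42 × 2.2 = 9.724 m².
Resultant F = γ·h_c·A = 9.81 × 5.79174 × 9.724 = 552.488 kN.
I_c = b·h³/12 = 4.42 × 2.2³/12 = 3.92201 m⁴.
Centre of pressure: y_p = y_c + I_c/(y_c·A) = 6.8 + 3.92201/(6.8 × 9.724) = 6.8 + 0.0593137 = 6.85931 m along the plane.
Vertically, h_p = y_p·sinθ = 6.85931 × 0.851727 = 5.84226 m.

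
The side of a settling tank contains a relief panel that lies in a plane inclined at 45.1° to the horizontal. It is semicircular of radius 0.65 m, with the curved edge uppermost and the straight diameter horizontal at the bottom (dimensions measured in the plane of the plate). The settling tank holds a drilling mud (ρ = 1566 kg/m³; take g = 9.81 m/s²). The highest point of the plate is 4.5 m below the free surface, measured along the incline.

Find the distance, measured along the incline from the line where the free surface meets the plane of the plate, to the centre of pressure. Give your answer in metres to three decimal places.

y_p = 4.880 m

γ = ρg = 1566 × 9.81 / 1000 = 15.36246 kN/m³.
Let θ = 45.1° be the plate's angle to the horizontal; measure y along the incline from where the plane meets the free surface. Vertical depth h = y·sinθ with sinθ = 0.708340.
The centroid lies 4r/(3π) = 0.275869 m above the diameter, so r − 4r/(3π) = 0.65 − 0.275869 = 0.374131 m below the topmost point, so y_c = 4.5 + 0.374131 = 4.87413 m and h_c = 4.87413 × 0.708340 = 3.45254 m.
A = πr²/2 = π × 0.65²/2 = 0.663661 m².
Resultant F = γ·h_c·A = 15.36246 × 3.45254 × 0.663661 = 35.2003 kN.
I_c = (π/8 − 8/(9π))·r⁴ = 0.109757 × 0.65⁴ = 0.0195923 m⁴.
Centre of pressure: y_p = y_c + I_c/(y_c·A) = 4.87413 + 0.0195923/(4.87413 × 0.663661) = 4.87413 + 0.00605678 = 4.88019 m along the plane.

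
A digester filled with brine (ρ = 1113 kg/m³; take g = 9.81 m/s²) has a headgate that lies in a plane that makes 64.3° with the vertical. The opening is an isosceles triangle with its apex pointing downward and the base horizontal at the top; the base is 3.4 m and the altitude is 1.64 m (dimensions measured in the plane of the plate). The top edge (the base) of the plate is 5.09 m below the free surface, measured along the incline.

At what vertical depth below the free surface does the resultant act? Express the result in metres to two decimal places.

h_p = 2.46 m

γ = ρg = 1113 × 9.81 / 1000 = 10.91853 kN/m³.
The plate makes 64.3° with the vertical, i.e. θ = 90° − 64.3° = 25.7° to the horizontal. Measuring y along the incline from the free-surface line, vertical depth h = y·sinθ with sinθ = 0.433659.
With the apex down, the centroid sits h/3 = 1.64/3 = 0.546667 m below the base (the top edge), so y_c = 5.09 + 0.546667 = 5.63667 m and h_c = 5.63667 × 0.433659 = 2.44439 m.
A = ½ × 3.4 × 1.64 = 2.788 m².
Resultant F = γ·h_c·A = 10.91853 × 2.44439 × 2.788 = 74.4093 kN.
I_c = b·h³/36 = 3.4 × 1.64³/36 = 0.416589 m⁴.
Centre of pressure: y_p = y_c + I_c/(y_c·A) = 5.63667 + 0.416589/(5.63667 × 2.788) = 5.63667 + 0.0265089 = 5.66318 m along the plane.
Vertically, h_p = y_p·sinθ = 5.66318 × 0.433659 = 2.45589 m.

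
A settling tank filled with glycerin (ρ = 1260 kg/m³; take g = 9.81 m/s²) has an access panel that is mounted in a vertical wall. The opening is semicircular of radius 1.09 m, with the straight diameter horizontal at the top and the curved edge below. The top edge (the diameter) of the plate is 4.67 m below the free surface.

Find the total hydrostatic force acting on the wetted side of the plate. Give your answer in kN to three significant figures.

F ≈ 118 kN

γ = ρg = 1260 × 9.81 / 1000 = 12.3606 kN/m³.
The centroid of a semicircle lies 4r/(3π) = 0.46261 m from the diameter, here below the top edge, so the centroid depth is h_c = 4.67 + 0.46261 = 5.13261 m.
A = πr²/2 = π × 1.09²/2 = 1.86626 m².
Resultant F = γ·h_c·A = 12.3606 × 5.13261 × 1.86626 = 118.4 kN.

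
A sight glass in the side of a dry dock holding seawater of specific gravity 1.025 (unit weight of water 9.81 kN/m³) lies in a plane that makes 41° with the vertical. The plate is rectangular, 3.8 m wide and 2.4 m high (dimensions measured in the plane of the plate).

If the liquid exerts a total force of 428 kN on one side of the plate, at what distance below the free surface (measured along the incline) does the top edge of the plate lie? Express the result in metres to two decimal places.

y_top ≈ 4.98 m

γ = 1.025 × 9.81 = 10.05525 kN/m³.
A = 3.8 × 2.4 = 9.12 m².
From F = γ·h_c·A, the centroid depth is h_c = 428/(10.05525 × 9.12) = 4.6672 m.
The plate makes 41° with the vertical, i.e. θ = 90° − 41° = 49° to the horizontal. Measuring y along the incline from the free-surface line, vertical depth h = y·sinθ with sinθ = 0.754710.
Along the incline, y_c = h_c/sinθ = 4.6672/0.754710 = 6.1841 m.
The centroid lies 2.4/2 = 1.2 m below the top edge, so the top edge sits at y_top = 6.1841 − 1.2 = 4.9841 m along the incline.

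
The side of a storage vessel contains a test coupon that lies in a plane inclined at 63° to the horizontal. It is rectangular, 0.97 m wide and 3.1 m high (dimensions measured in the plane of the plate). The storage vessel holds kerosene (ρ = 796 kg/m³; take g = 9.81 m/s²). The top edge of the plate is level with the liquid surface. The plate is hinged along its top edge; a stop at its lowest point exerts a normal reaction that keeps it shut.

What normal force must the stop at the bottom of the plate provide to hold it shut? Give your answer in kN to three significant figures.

γ = ρg = 796 × 9.81 / 1000 = 7.80876 kN/m³.
Let θ = 63° be the plate's angle to the horizontal; measure y along the incline from where the plane meets the free surface. Vertical depth h = y·sinθ with sinθ = 0.891007.
The centroid lies 3.1/2 = 1.55 m below the top edge, so y_c = 1.55 m and h_c = 1.55 × 0.891007 = 1.38106 m.
A = 0.97 × 3.1 = 3.007 m².
Resultant F = γ·h_c·A = 7.80876 × 1.38106 × 3.007 = 32.4286 kN.
I_c = b·h³/12 = 0.97 × 3.1³/12 = 2.40811 m⁴.
Centre of pressure: y_p = y_c + I_c/(y_c·A) = 1.55 + 2.40811/(1.55 × 3.007) = 1.55 + 0.516668 = 2.06667 m along the plane.
The resultant acts 1.55 + 0.516668 = 2.06667 m (along the plate) below the hinge at the top edge, so the moment about the hinge is M = F × 2.06667 = 32.4286 × 2.06667 = 67.0192 kN·m.
A normal force at the bottom, 3.1 m from the hinge, must supply this moment: P = 67.0192/3.1 = 21.6191 kN.

P ≈ 21.6 kN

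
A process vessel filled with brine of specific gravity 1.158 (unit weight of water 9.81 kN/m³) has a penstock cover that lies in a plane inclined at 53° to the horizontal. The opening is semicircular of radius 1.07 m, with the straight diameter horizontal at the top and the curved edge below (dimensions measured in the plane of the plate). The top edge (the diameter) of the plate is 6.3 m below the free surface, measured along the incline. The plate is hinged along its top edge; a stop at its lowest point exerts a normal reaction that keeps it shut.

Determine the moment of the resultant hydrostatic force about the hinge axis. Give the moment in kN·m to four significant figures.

γ = 1.158 × 9.81 = 11.35998 kN/m³.
Let θ = 53° be the plate's angle to the horizontal; measure y along the incline from where the plane meets the free surface. Vertical depth h = y·sinθ with sinθ = 0.798636.
The centroid of a semicircle lies 4r/(3π) = 0.454122 m from the diameter, here below the top edge, so y_c = 6.3 + 0.454122 = 6.75412 m and h_c = 6.75412 × 0.798636 = 5.39408 m.
A = πr²/2 = π × 1.07²/2 = 1.7984 m².
Resultant F = γ·h_c·A = 11.35998 × 5.39408 × 1.7984 = 110.2 kN.
I_c = (π/8 − 8/(9π))·r⁴ = 0.109757 × 1.07⁴ = 0.143869 m⁴.
Centre of pressure: y_p = y_c + I_c/(y_c·A) = 6.75412 + 0.143869/(6.75412 × 1.7984) = 6.75412 + 0.0118444 = 6.76596 m along the plane.
The resultant acts 0.454122 + 0.0118444 = 0.465966 m (along the plate) below the hinge at the top edge, so the moment about the hinge is M = F × 0.465966 = 110.2 × 0.465966 = 51.3495 kN·m.

M ≈ 51.35 kN·m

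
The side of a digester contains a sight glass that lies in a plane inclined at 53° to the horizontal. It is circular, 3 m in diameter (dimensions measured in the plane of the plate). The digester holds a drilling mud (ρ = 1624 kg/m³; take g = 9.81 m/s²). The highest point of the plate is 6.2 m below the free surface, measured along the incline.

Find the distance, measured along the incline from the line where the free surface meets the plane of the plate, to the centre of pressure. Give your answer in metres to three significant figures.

γ = ρg = 1624 × 9.81 / 1000 = 15.93144 kN/m³.
Let θ = 53° be the plate's angle to the horizontal; measure y along the incline from where the plane meets the free surface. Vertical depth h = y·sinθ with sinθ = 0.798636.
The centroid is at the centre, 1.5 m below the top of the plate, so y_c = 6.2 + 1.5 = 7.7 m and h_c = 7.7 × 0.798636 = 6.1495 m.
A = π(1.5)² = 7.06858 m².
Resultant F = γ·h_c·A = 15.93144 × 6.1495 × 7.06858 = 692.512 kN.
I_c = πr⁴/4 = π × 1.5⁴/4 = 3.97608 m⁴.
Centre of pressure: y_p = y_c + I_c/(y_c·A) = 7.7 + 3.97608/(7.7 × 7.06858) = 7.7 + 0.073052 = 7.77305 m along the plane.

y_p = 7.77 m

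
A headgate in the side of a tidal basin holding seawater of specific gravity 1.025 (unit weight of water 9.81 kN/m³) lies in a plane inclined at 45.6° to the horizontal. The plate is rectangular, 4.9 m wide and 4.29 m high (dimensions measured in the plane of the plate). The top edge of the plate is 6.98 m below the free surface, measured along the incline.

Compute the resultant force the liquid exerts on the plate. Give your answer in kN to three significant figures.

F ≈ 1380 kN

γ = 1.025 × 9.81 = 10.05525 kN/m³.
Let θ = 45.6° be the plate's angle to the horizontal; measure y along the incline from where the plane meets the free surface. Vertical depth h = y·sinθ with sinθ = 0.714473.
The centroid lies 4.29/2 = 2.145 m below the top edge, so y_c = 6.98 + 2.145 = 9.125 m and h_c = 9.125 × 0.714473 = 6.51957 m.
A = 4.9 × 4.29 = 21.021 m².
Resultant F = γ·h_c·A = 10.05525 × 6.51957 × 21.021 = 1378.05 kN.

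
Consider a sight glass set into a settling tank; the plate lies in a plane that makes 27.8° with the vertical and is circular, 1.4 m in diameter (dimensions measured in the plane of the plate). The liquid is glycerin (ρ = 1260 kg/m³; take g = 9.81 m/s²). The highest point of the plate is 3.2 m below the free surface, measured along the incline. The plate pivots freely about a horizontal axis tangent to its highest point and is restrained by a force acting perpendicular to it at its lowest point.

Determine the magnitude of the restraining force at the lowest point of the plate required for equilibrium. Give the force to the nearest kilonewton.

γ = ρg = 1260 × 9.81 / 1000 = 12.3606 kN/m³.
The plate makes 27.8° with the vertical, i.e. θ = 90° − 27.8° = 62.2° to the horizontal. Measuring y along the incline from the free-surface line, vertical depth h = y·sinθ with sinθ = 0.884581.
The centroid is at the centre, 0.7 m below the top of the plate, so y_c = 3.2 + 0.7 = 3.9 m and h_c = 3.9 × 0.884581 = 3.44987 m.
A = π(0.7)² = 1.53938 m².
Resultant F = γ·h_c·A = 12.3606 × 3.44987 × 1.53938 = 65.643 kN.
I_c = πr⁴/4 = π × 0.7⁴/4 = 0.188574 m⁴.
Centre of pressure: y_p = y_c + I_c/(y_c·A) = 3.9 + 0.188574/(3.9 × 1.53938) = 3.9 + 0.0314102 = 3.93141 m along the plane.
The resultant acts 0.7 + 0.0314102 = 0.73141 m (along the plate) below the hinge at the top edge, so the moment about the hinge is M = F × 0.73141 = 65.643 × 0.73141 = 48.0119 kN·m.
A normal force at the bottom, 1.4 m from the hinge, must supply this moment: P = 48.0119/1.4 = 34.2942 kN.

P ≈ 34 kN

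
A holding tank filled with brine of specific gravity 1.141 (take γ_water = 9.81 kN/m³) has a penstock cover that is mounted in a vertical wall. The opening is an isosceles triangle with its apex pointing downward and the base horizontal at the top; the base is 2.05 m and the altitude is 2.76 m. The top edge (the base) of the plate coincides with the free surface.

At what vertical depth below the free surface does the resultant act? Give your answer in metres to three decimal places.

γ = 1.141 × 9.81 = 11.19321 kN/m³.
With the apex down, the centroid sits h/3 = 2.76/3 = 0.92 m below the base (the top edge), so the centroid depth is h_c = 0.92 m.
A = ½ × 2.05 × 2.76 = 2.829 m².
Resultant F = γ·h_c·A = 11.19321 × 0.92 × 2.829 = 29.1323 kN.
I_c = b·h³/36 = 2.05 × 2.76³/36 = 1.19723 m⁴.
Centre of pressure: y_p = y_c + I_c/(y_c·A) = 0.92 + 1.19723/(0.92 × 2.829) = 0.92 + 0.459999 = 1.38 m along the plane.

h_p = 1.380 m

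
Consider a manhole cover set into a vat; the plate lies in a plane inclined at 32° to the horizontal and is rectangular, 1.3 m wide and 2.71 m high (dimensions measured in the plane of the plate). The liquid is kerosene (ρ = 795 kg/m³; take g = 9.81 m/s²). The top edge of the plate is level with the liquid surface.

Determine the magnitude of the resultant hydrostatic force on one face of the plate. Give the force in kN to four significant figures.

F ≈ 19.73 kN

γ = ρg = 795 × 9.81 / 1000 = 7.79895 kN/m³.
Let θ = 32° be the plate's angle to the horizontal; measure y along the incline from where the plane meets the free surface. Vertical depth h = y·sinθ with sinθ = 0.529919.
The centroid lies 2.71/2 = 1.355 m below the top edge, so y_c = 1.355 m and h_c = 1.355 × 0.529919 = 0.71804 m.
A = 1.3 × 2.71 = 3.523 m².
Resultant F = γ·h_c·A = 7.79895 × 0.71804 × 3.523 = 19.7287 kN.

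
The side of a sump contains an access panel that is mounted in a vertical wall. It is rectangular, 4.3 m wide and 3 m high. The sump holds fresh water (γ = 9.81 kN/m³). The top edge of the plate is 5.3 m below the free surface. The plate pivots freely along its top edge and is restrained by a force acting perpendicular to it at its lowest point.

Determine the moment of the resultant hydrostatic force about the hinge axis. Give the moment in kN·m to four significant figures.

M ≈ 1386 kN·m

γ = 9.81 kN/m³.
The centroid lies 3/2 = 1.5 m below the top edge, so the centroid depth is h_c = 5.3 + 1.5 = 6.8 m.
A = 4.3 × 3 = 12.9 m².
Resultant F = γ·h_c·A = 9.81 × 6.8 × 12.9 = 860.533 kN.
I_c = b·h³/12 = 4.3 × 3³/12 = 9.675 m⁴.
Centre of pressure: y_p = y_c + I_c/(y_c·A) = 6.8 + 9.675/(6.8 × 12.9) = 6.8 + 0.110294 = 6.91029 m along the plane.
The resultant acts 1.5 + 0.110294 = 1.61029 m (along the plate) below the hinge at the top edge, so the moment about the hinge is M = F × 1.61029 = 860.533 × 1.61029 = 1385.71 kN·m.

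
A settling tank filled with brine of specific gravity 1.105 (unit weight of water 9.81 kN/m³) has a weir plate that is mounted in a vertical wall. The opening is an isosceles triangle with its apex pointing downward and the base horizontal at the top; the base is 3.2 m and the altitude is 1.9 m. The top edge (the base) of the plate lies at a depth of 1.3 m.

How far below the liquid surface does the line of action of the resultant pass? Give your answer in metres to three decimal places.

γ = 1.105 × 9.81 = 10.84005 kN/m³.
With the apex down, the centroid sits h/3 = 1.9/3 = 0.633333 m below the base (the top edge), so the centroid depth is h_c = 1.3 + 0.633333 = 1.93333 m.
A = ½ × 3.2 × 1.9 = 3.04 m².
Resultant F = γ·h_c·A = 10.84005 × 1.93333 × 3.04 = 63.7105 kN.
I_c = b·h³/36 = 3.2 × 1.9³/36 = 0.609689 m⁴.
Centre of pressure: y_p = y_c + I_c/(y_c·A) = 1.93333 + 0.609689/(1.93333 × 3.04) = 1.93333 + 0.103736 = 2.03707 m along the plane.

h_p = 2.037 m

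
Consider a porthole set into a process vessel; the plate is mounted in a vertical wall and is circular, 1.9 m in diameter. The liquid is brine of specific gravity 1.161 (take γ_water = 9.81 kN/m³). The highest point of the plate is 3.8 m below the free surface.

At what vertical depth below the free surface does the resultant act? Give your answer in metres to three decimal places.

h_p = 4.798 m

γ = 1.161 × 9.81 = 11.38941 kN/m³.
The centroid is at the centre, 0.95 m below the top of the plate, so the centroid depth is h_c = 3.8 + 0.95 = 4.75 m.
A = π(0.95)² = 2.83529 m².
Resultant F = γ·h_c·A = 11.38941 × 4.75 × 2.83529 = 153.388 kN.
I_c = πr⁴/4 = π × 0.95⁴/4 = 0.639712 m⁴.
Centre of pressure: y_p = y_c + I_c/(y_c·A) = 4.75 + 0.639712/(4.75 × 2.83529) = 4.75 + 0.0475 = 4.7975 m along the plane.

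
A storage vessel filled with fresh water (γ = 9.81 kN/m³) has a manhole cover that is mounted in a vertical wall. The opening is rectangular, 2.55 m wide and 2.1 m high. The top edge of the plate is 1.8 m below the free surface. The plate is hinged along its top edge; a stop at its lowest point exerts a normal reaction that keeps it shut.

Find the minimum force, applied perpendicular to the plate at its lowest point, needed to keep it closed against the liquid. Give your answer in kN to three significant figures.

P ≈ 84.1 kN

γ = 9.81 kN/m³.
The centroid lies 2.1/2 = 1.05 m below the top edge, so the centroid depth is h_c = 1.8 + 1.05 = 2.85 m.
A = 2.55 × 2.1 = 5.355 m².
Resultant F = γ·h_c·A = 9.81 × 2.85 × 5.355 = 149.718 kN.
I_c = b·h³/12 = 2.55 × 2.1³/12 = 1.96796 m⁴.
Centre of pressure: y_p = y_c + I_c/(y_c·A) = 2.85 + 1.96796/(2.85 × 5.355) = 2.85 + 0.128947 = 2.97895 m along the plane.
The resultant acts 1.05 + 0.128947 = 1.17895 m (along the plate) below the hinge at the top edge, so the moment about the hinge is M = F × 1.17895 = 149.718 × 1.17895 = 176.51 kN·m.
A normal force at the bottom, 2.1 m from the hinge, must supply this moment: P = 176.51/2.1 = 84.0524 kN.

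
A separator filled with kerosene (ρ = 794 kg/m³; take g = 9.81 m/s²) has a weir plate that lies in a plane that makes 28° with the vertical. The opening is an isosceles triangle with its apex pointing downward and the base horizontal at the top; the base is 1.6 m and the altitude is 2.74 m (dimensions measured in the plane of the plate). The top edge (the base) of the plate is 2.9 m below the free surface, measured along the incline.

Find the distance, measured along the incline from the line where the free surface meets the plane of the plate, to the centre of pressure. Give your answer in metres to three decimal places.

y_p = 3.923 m

γ = ρg = 794 × 9.81 / 1000 = 7.78914 kN/m³.
The plate makes 28° with the vertical, i.e. θ = 90° − 28° = 62° to the horizontal. Measuring y along the incline from the free-surface line, vertical depth h = y·sinθ with sinθ = 0.882948.
With the apex down, the centroid sits h/3 = 2.74/3 = 0.913333 m below the base (the top edge), so y_c = 2.9 + 0.913333 = 3.81333 m and h_c = 3.81333 × 0.882948 = 3.36697 m.
A = ½ × 1.6 × 2.74 = 2.192 m².
Resultant F = γ·h_c·A = 7.78914 × 3.36697 × 2.192 = 57.487 kN.
I_c = b·h³/36 = 1.6 × 2.74³/36 = 0.914259 m⁴.
Centre of pressure: y_p = y_c + I_c/(y_c·A) = 3.81333 + 0.914259/(3.81333 × 2.192) = 3.81333 + 0.109377 = 3.92271 m along the plane.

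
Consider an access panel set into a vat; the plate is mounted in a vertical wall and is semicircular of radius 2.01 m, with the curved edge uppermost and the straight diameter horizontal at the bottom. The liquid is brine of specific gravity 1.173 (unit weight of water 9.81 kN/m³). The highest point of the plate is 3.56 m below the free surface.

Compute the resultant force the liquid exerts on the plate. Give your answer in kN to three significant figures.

γ = 1.173 × 9.81 = 11.50713 kN/m³.
The centroid lies 4r/(3π) = 0.85307 m above the diameter, so r − 4r/(3π) = 2.01 − 0.85307 = 1.15693 m below the topmost point, so the centroid depth is h_c = 3.56 + 1.15693 = 4.71693 m.
A = πr²/2 = π × 2.01²/2 = 6.34617 m².
Resultant F = γ·h_c·A = 11.50713 × 4.71693 × 6.34617 = 344.459 kN.

F ≈ 344 kN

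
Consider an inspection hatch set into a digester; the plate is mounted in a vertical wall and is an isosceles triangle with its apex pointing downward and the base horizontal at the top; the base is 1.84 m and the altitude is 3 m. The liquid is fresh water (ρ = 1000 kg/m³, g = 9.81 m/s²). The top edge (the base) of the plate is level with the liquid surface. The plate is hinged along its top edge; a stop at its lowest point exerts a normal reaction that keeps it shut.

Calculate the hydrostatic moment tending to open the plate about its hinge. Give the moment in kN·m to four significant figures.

γ = ρg = 1000 × 9.81 = 9810 N/m³ = 9.81 kN/m³.
With the apex down, the centroid sits h/3 = 3/3 = 1 m below the base (the top edge), so the centroid depth is h_c = 1 m.
A = ½ × 1.84 × 3 = 2.76 m².
Resultant F = γ·h_c·A = 9.81 × 1 × 2.76 = 27.0756 kN.
I_c = b·h³/36 = 1.84 × 3³/36 = 1.38 m⁴.
Centre of pressure: y_p = y_c + I_c/(y_c·A) = 1 + 1.38/(1 × 2.76) = 1 + 0.5 = 1.5 m along the plane.
The resultant acts 1 + 0.5 = 1.5 m (along the plate) below the hinge at the top edge, so the moment about the hinge is M = F × 1.5 = 27.0756 × 1.5 = 40.6134 kN·m.

M ≈ 40.61 kN·m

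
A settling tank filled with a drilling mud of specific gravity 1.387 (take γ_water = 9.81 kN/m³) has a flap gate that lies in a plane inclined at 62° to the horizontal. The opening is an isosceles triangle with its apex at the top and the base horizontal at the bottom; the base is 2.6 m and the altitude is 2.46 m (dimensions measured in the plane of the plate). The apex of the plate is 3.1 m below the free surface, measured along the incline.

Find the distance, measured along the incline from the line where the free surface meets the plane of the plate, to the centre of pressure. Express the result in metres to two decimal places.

y_p = 4.81 m

γ = 1.387 × 9.81 = 13.60647 kN/m³.
Let θ = 62° be the plate's angle to the horizontal; measure y along the incline from where the plane meets the free surface. Vertical depth h = y·sinθ with sinθ = 0.882948.
With the apex up, the centroid sits 2h/3 = 2 × 2.46/3 = 1.64 m below the apex, so y_c = 3.1 + 1.64 = 4.74 m and h_c = 4.74 × 0.882948 = 4.18517 m.
A = ½ × 2.6 × 2.46 = 3.198 m².
Resultant F = γ·h_c·A = 13.60647 × 4.18517 × 3.198 = 182.111 kN.
I_c = b·h³/36 = 2.6 × 2.46³/36 = 1.07517 m⁴.
Centre of pressure: y_p = y_c + I_c/(y_c·A) = 4.74 + 1.07517/(4.74 × 3.198) = 4.74 + 0.0709284 = 4.81093 m along the plane.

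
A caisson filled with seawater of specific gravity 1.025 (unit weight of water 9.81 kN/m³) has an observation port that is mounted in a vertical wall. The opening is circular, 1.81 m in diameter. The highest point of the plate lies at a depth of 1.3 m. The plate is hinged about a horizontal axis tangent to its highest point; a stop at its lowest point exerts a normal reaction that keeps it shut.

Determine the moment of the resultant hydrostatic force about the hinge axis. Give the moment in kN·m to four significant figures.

M ≈ 56.93 kN·m

γ = 1.025 × 9.81 = 10.05525 kN/m³.
The centroid is at the centre, 0.905 m below the top of the plate, so the centroid depth is h_c = 1.3 + 0.905 = 2.205 m.
A = π(0.905)² = 2.57304 m².
Resultant F = γ·h_c·A = 10.05525 × 2.205 × 2.57304 = 57.049 kN.
I_c = πr⁴/4 = π × 0.905⁴/4 = 0.526847 m⁴.
Centre of pressure: y_p = y_c + I_c/(y_c·A) = 2.205 + 0.526847/(2.205 × 2.57304) = 2.205 + 0.0928601 = 2.29786 m along the plane.
The resultant acts 0.905 + 0.0928601 = 0.99786 m (along the plate) below the hinge at the top edge, so the moment about the hinge is M = F × 0.99786 = 57.049 × 0.99786 = 56.9269 kN·m.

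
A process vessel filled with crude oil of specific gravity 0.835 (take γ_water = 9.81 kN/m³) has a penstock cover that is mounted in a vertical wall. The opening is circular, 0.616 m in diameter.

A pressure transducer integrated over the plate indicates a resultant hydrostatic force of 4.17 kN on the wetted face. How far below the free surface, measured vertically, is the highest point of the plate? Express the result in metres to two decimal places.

d_top ≈ 1.40 m

γ = 0.835 × 9.81 = 8.19135 kN/m³.
A = π(0.308)² = 0.298024 m².
From F = γ·h_c·A, the centroid depth is h_c = 4.17/(8.19135 × 0.298024) = 1.70816 m.
The centroid is at the centre, 0.308 m below the top of the plate, so the highest point sits at h_top = 1.70816 − 0.308 = 1.40016 m below the surface.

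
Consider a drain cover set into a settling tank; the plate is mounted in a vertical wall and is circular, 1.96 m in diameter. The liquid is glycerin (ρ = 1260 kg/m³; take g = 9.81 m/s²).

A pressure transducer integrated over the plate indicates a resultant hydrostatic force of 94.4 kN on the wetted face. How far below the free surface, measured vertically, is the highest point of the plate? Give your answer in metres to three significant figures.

γ = ρg = 1260 × 9.81 / 1000 = 12.3606 kN/m³.
A = π(0.98)² = 3.01719 m².
From F = γ·h_c·A, the centroid depth is h_c = 94.4/(12.3606 × 3.01719) = 2.53122 m.
The centroid is at the centre, 0.98 m below the top of the plate, so the highest point sits at h_top = 2.53122 − 0.98 = 1.55122 m below the surface.

d_top ≈ 1.55 m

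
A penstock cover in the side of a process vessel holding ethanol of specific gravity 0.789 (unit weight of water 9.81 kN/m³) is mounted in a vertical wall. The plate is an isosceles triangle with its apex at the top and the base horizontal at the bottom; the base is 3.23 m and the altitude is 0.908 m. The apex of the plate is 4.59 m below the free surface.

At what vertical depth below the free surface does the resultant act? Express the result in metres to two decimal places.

γ = 0.789 × 9.81 = 7.74009 kN/m³.
With the apex up, the centroid sits 2h/3 = 2 × 0.908/3 = 0.605333 m below the apex, so the centroid depth is h_c = 4.59 + 0.605333 = 5.19533 m.
A = ½ × 3.23 × 0.908 = 1.46642 m².
Resultant F = γ·h_c·A = 7.74009 × 5.19533 × 1.46642 = 58.9682 kN.
I_c = b·h³/36 = 3.23 × 0.908³/36 = 0.0671672 m⁴.
Centre of pressure: y_p = y_c + I_c/(y_c·A) = 5.19533 + 0.0671672/(5.19533 × 1.46642) = 5.19533 + 0.00881629 = 5.20415 m along the plane.

h_p = 5.20 m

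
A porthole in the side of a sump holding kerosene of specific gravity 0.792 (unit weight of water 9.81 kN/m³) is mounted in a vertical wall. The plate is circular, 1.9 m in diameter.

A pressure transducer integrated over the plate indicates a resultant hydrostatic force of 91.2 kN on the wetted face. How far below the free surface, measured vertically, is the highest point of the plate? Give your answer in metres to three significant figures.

d_top ≈ 3.19 m

γ = 0.792 × 9.81 = 7.76952 kN/m³.
A = π(0.95)² = 2.83529 m².
From F = γ·h_c·A, the centroid depth is h_c = 91.2/(7.76952 × 2.83529) = 4.14003 m.
The centroid is at the centre, 0.95 m below the top of the plate, so the highest point sits at h_top = 4.14003 − 0.95 = 3.19003 m below the surface.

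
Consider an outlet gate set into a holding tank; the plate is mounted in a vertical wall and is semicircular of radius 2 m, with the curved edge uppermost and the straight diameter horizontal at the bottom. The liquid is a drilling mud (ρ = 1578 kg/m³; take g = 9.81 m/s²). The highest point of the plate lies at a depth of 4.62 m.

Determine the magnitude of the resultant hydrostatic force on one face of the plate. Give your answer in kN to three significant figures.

F ≈ 561 kN

γ = ρg = 1578 × 9.81 / 1000 = 15.48018 kN/m³.
The centroid lies 4r/(3π) = 0.848826 m above the diameter, so r − 4r/(3π) = 2 − 0.848826 = 1.15117 m below the topmost point, so the centroid depth is h_c = 4.62 + 1.15117 = 5.77117 m.
A = πr²/2 = π × 2²/2 = 6.28319 m².
Resultant F = γ·h_c·A = 15.48018 × 5.77117 × 6.28319 = 561.332 kN.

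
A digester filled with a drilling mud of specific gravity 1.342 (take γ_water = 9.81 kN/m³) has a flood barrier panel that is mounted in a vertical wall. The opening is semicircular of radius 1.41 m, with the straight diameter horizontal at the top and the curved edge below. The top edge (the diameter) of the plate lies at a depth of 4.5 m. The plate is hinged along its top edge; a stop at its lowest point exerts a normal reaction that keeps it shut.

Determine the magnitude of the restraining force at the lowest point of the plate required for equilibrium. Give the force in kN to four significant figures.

γ = 1.342 × 9.81 = 13.16502 kN/m³.
The centroid of a semicircle lies 4r/(3π) = 0.598423 m from the diameter, here below the top edge, so the centroid depth is h_c = 4.5 + 0.598423 = 5.09842 m.
A = πr²/2 = π × 1.41²/2 = 3.1229 m².
Resultant F = γ·h_c·A = 13.16502 × 5.09842 × 3.1229 = 209.612 kN.
I_c = (π/8 − 8/(9π))·r⁴ = 0.109757 × 1.41⁴ = 0.433819 m⁴.
Centre of pressure: y_p = y_c + I_c/(y_c·A) = 5.09842 + 0.433819/(5.09842 × 3.1229) = 5.09842 + 0.0272468 = 5.12567 m along the plane.
The resultant acts 0.598423 + 0.0272468 = 0.62567 m (along the plate) below the hinge at the top edge, so the moment about the hinge is M = F × 0.62567 = 209.612 × 0.62567 = 131.148 kN·m.
A normal force at the bottom, 1.41 m from the hinge, must supply this moment: P = 131.148/1.41 = 93.0128 kN.

P ≈ 93.01 kN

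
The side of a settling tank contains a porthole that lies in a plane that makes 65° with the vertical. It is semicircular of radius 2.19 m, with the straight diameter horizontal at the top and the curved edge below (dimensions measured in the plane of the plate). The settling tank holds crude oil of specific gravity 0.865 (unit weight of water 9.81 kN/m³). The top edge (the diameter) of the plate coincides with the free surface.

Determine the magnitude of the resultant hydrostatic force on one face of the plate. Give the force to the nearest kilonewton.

F ≈ 25 kN

γ = 0.865 × 9.81 = 8.48565 kN/m³.
The plate makes 65° with the vertical, i.e. θ = 90° − 65° = 25° to the horizontal. Measuring y along the incline from the free-surface line, vertical depth h = y·sinθ with sinθ = 0.422618.
The centroid of a semicircle lies 4r/(3π) = 0.929465 m from the diameter, here below the top edge, so y_c = 0.929465 m and h_c = 0.929465 × 0.422618 = 0.392809 m.
A = πr²/2 = π × 2.19²/2 = 7.5337 m².
Resultant F = γ·h_c·A = 8.48565 × 0.392809 × 7.5337 = 25.1116 kN.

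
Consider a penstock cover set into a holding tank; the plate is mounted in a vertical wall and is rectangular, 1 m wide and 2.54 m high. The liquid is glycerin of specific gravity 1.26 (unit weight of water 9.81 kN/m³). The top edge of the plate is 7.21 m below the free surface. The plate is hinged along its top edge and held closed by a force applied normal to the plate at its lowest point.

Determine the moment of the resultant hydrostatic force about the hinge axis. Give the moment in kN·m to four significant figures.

γ = 1.26 × 9.81 = 12.3606 kN/m³.
The centroid lies 2.54/2 = 1.27 m below the top edge, so the centroid depth is h_c = 7.21 + 1.27 = 8.48 m.
A = 1 × 2.54 = 2.54 m².
Resultant F = γ·h_c·A = 12.3606 × 8.48 × 2.54 = 266.237 kN.
I_c = b·h³/12 = 1 × 2.54³/12 = 1.36559 m⁴.
Centre of pressure: y_p = y_c + I_c/(y_c·A) = 8.48 + 1.36559/(8.48 × 2.54) = 8.48 + 0.0634002 = 8.5434 m along the plane.
The resultant acts 1.27 + 0.0634002 = 1.3334 m (along the plate) below the hinge at the top edge, so the moment about the hinge is M = F × 1.3334 = 266.237 × 1.3334 = 355 kN·m.

M ≈ 355.0 kN·m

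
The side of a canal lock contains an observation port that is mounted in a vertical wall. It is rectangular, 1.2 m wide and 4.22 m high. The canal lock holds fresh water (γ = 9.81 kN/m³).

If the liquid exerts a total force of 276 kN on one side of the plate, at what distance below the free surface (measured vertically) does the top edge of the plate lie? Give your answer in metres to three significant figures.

d_top ≈ 3.45 m

γ = 9.81 kN/m³.
A = 1.2 × 4.22 = 5.064 m².
From F = γ·h_c·A, the centroid depth is h_c = 276/(9.81 × 5.064) = 5.5558 m.
The centroid lies 4.22/2 = 2.11 m below the top edge, so the top edge sits at h_top = 5.5558 − 2.11 = 3.4458 m below the surface.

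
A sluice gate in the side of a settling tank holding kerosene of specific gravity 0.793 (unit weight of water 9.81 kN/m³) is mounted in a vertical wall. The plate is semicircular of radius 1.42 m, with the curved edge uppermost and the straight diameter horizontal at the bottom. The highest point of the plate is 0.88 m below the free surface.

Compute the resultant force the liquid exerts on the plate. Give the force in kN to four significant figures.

γ = 0.793 × 9.81 = 7.77933 kN/m³.
The centroid lies 4r/(3π) = 0.602667 m above the diameter, so r − 4r/(3π) = 1.42 − 0.602667 = 0.817333 m below the topmost point, so the centroid depth is h_c = 0.88 + 0.817333 = 1.69733 m.
A = πr²/2 = π × 1.42²/2 = 3.16735 m².
Resultant F = γ·h_c·A = 7.77933 × 1.69733 × 3.16735 = 41.822 kN.

F ≈ 41.82 kN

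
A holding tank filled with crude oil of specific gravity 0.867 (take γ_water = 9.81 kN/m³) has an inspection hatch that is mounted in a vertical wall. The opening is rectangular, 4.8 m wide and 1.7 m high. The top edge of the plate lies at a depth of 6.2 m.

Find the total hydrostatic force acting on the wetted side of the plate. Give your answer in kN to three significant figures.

γ = 0.867 × 9.81 = 8.50527 kN/m³.
The centroid lies 1.7/2 = 0.85 m below the top edge, so the centroid depth is h_c = 6.2 + 0.85 = 7.05 m.
A = 4.8 × 1.7 = 8.16 m².
Resultant F = γ·h_c·A = 8.50527 × 7.05 × 8.16 = 489.291 kN.

F ≈ 489 kN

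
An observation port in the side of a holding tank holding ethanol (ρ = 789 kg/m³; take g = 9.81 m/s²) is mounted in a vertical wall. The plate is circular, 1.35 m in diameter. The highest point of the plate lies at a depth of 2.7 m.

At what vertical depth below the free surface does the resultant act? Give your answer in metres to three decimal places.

γ = ρg = 789 × 9.81 / 1000 = 7.74009 kN/m³.
The centroid is at the centre, 0.675 m below the top of the plate, so the centroid depth is h_c = 2.7 + 0.675 = 3.375 m.
A = π(0.675)² = 1.43139 m².
Resultant F = γ·h_c·A = 7.74009 × 3.375 × 1.43139 = 37.3919 kN.
I_c = πr⁴/4 = π × 0.675⁴/4 = 0.163044 m⁴.
Centre of pressure: y_p = y_c + I_c/(y_c·A) = 3.375 + 0.163044/(3.375 × 1.43139) = 3.375 + 0.0337499 = 3.40875 m along the plane.

h_p = 3.409 m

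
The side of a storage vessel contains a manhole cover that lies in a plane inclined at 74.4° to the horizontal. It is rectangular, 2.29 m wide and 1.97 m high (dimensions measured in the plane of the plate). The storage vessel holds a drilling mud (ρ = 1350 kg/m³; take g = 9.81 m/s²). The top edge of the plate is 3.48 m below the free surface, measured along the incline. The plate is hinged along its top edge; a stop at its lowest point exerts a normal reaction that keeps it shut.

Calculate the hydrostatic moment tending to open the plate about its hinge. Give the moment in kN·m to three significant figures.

γ = ρg = 1350 × 9.81 / 1000 = 13.2435 kN/m³.
Let θ = 74.4° be the plate's angle to the horizontal; measure y along the incline from where the plane meets the free surface. Vertical depth h = y·sinθ with sinθ = 0.963163.
The centroid lies 1.97/2 = 0.985 m below the top edge, so y_c = 3.48 + 0.985 = 4.465 m and h_c = 4.465 × 0.963163 = 4.30052 m.
A = 2.29 × 1.97 = 4.5113 m².
Resultant F = γ·h_c·A = 13.2435 × 4.30052 × 4.5113 = 256.936 kN.
I_c = b·h³/12 = 2.29 × 1.97³/12 = 1.45899 m⁴.
Centre of pressure: y_p = y_c + I_c/(y_c·A) = 4.465 + 1.45899/(4.465 × 4.5113) = 4.465 + 0.0724318 = 4.53743 m along the plane.
The resultant acts 0.985 + 0.0724318 = 1.05743 m (along the plate) below the hinge at the top edge, so the moment about the hinge is M = F × 1.05743 = 256.936 × 1.05743 = 271.692 kN·m.

M ≈ 272 kN·m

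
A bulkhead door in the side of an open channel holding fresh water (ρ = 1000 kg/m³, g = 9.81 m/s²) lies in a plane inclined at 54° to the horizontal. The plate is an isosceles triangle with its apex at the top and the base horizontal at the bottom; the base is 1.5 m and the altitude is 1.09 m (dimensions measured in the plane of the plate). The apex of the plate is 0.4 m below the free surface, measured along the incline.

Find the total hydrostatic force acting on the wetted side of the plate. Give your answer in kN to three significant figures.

F ≈ 7.31 kN

γ = ρg = 1000 × 9.81 = 9810 N/m³ = 9.81 kN/m³.
Let θ = 54° be the plate's angle to the horizontal; measure y along the incline from where the plane meets the free surface. Vertical depth h = y·sinθ with sinθ = 0.809017.
With the apex up, the centroid sits 2h/3 = 2 × 1.09/3 = 0.726667 m below the apex, so y_c = 0.4 + 0.726667 = 1.12667 m and h_c = 1.12667 × 0.809017 = 0.911495 m.
A = ½ × 1.5 × 1.09 = 0.8175 m².
Resultant F = γ·h_c·A = 9.81 × 0.911495 × 0.8175 = 7.30989 kN.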